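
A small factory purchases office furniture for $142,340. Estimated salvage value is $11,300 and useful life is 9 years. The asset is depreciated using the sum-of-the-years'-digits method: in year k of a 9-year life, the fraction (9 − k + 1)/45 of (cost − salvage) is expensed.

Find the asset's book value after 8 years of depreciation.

$14,212

Depreciable base = $142,340 − $11,300 = $131,040.
Sum of the years' digits = 9+8+7+6+5+4+3+2+1 = 45.
Year 1: $131,040 × 9/45 = $26,208. Book value $116,132.
Year 2: $131,040 × 8/45 = $23,296. Book value $92,836.
Year 3: $131,040 × 7/45 = $20,384. Book value $72,452.
Year 4: $131,040 × 6/45 = $17,472. Book value $54,980.
Year 5: $131,040 × 5/45 = $14,560. Book value $40,420.
Year 6: $131,040 × 4/45 = $11,648. Book value $28,772.
Year 7: $131,040 × 3/45 = $8,736. Book value $20,036.
Year 8: $131,040 × 2/45 = $5,824. Book value $14,212.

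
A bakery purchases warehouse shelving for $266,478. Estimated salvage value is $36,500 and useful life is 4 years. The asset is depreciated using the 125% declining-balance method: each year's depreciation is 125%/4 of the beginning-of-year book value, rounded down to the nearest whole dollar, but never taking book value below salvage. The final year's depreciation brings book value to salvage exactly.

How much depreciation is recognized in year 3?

Depreciable base = $266,478 − $36,500 = $229,978.
Year 1: ⌊$266,478 × 125%/4⌋ = $83,274. Book value $183,204.
Year 2: ⌊$183,204 × 125%/4⌋ = $57,251. Book value $125,953.
Year 3: ⌊$125,953 × 125%/4⌋ = $39,360. Book value $86,593.

$39,360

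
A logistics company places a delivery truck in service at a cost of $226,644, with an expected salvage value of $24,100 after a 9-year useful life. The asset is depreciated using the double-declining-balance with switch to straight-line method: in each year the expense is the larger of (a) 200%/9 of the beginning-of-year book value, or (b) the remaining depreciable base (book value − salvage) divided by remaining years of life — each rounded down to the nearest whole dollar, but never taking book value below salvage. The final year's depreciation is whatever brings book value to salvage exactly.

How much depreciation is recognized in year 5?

Depreciable base = $226,644 − $24,100 = $202,544.
Year 1: DB = ⌊$226,644 × 200%/9⌋ = $50,365; SL = ⌊$202,544/9⌋ = $22,504 → take DB $50,365. Book value $176,279.
Year 2: DB = ⌊$176,279 × 200%/9⌋ = $39,173; SL = ⌊$152,179/8⌋ = $19,022 → take DB $39,173. Book value $137,106.
Year 3: DB = ⌊$137,106 × 200%/9⌋ = $30,468; SL = ⌊$113,006/7⌋ = $16,143 → take DB $30,468. Book value $106,638.
Year 4: DB = ⌊$106,638 × 200%/9⌋ = $23,697; SL = ⌊$82,538/6⌋ = $13,756 → take DB $23,697. Book value $82,941.
Year 5: DB = ⌊$82,941 × 200%/9⌋ = $18,431; SL = ⌊$58,841/5⌋ = $11,768 → take DB $18,431. Book value $64,510.

$18,431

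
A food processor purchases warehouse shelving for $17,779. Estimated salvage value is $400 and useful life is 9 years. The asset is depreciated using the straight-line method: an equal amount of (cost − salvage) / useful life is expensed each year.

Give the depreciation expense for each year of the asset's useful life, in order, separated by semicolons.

Depreciable base = $17,779 − $400 = $17,379.
Annual expense = $17,379 / 9 = $1,931.
End of year 1: book value $15,848.
End of year 2: book value $13,917.
End of year 3: book value $11,986.
End of year 4: book value $10,055.
End of year 5: book value $8,124.
End of year 6: book value $6,193.
End of year 7: book value $4,262.
End of year 8: book value $2,331.
End of year 9: book value $400.

$1,931; $1,931; $1,931; $1,931; $1,931; $1,931; $1,931; $1,931; $1,931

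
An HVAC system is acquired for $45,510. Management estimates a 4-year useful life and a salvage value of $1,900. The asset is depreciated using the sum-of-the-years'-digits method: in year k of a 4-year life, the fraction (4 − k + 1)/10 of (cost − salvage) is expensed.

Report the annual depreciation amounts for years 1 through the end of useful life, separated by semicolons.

Depreciable base = $45,510 − $1,900 = $43,610.
Sum of the years' digits = 4+3+2+1 = 10.
Year 1: $43,610 × 4/10 = $17,444. Book value $28,066.
Year 2: $43,610 × 3/10 = $13,083. Book value $14,983.
Year 3: $43,610 × 2/10 = $8,722. Book value $6,261.
Year 4: $43,610 × 1/10 = $4,361. Book value $1,900.

$17,444; $13,083; $8,722; $4,361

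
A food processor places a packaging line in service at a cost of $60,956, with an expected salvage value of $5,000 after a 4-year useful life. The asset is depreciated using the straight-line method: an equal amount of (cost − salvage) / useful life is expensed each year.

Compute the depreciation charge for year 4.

Depreciable base = $60,956 − $5,000 = $55,956.
Annual expense = $55,956 / 4 = $13,989.

$13,989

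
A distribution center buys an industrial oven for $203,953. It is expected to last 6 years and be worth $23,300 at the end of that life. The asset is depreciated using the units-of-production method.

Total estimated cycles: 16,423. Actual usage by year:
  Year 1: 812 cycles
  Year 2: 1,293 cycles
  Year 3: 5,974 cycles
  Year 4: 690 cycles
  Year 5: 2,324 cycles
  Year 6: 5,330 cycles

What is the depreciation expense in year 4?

$7,590

Depreciable base = $203,953 − $23,300 = $180,653.
Rate = $180,653 / 16,423 cycles = $11 per cycle.
Year 1: 812 × $11 = $8,932. Book value $195,021.
Year 2: 1,293 × $11 = $14,223. Book value $180,798.
Year 3: 5,974 × $11 = $65,714. Book value $115,084.
Year 4: 690 × $11 = $7,590. Book value $107,494.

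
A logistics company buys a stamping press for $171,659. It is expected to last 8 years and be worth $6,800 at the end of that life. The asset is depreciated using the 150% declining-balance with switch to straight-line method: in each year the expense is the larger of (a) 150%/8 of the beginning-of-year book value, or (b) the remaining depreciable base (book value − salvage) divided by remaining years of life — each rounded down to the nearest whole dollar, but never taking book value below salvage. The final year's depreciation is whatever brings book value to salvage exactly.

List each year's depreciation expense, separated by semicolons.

$32,186; $26,151; $21,247; $17,264; $17,002; $17,003; $17,003; $17,003

Depreciable base = $171,659 − $6,800 = $164,859.
Year 1: DB = ⌊$171,659 × 150%/8⌋ = $32,186; SL = ⌊$164,859/8⌋ = $20,607 → take DB $32,186. Book value $139,473.
Year 2: DB = ⌊$139,473 × 150%/8⌋ = $26,151; SL = ⌊$132,673/7⌋ = $18,953 → take DB $26,151. Book value $113,322.
Year 3: DB = ⌊$113,322 × 150%/8⌋ = $21,247; SL = ⌊$106,522/6⌋ = $17,753 → take DB $21,247. Book value $92,075.
Year 4: DB = ⌊$92,075 × 150%/8⌋ = $17,264; SL = ⌊$85,275/5⌋ = $17,055 → take DB $17,264. Book value $74,811.
Year 5: DB = ⌊$74,811 × 150%/8⌋ = $14,027; SL = ⌊$68,011/4⌋ = $17,002 → take SL $17,002. Book value $57,809.
Year 6: DB = ⌊$57,809 × 150%/8⌋ = $10,839; SL = ⌊$51,009/3⌋ = $17,003 → take SL $17,003. Book value $40,806.
Year 7: DB = ⌊$40,806 × 150%/8⌋ = $7,651; SL = ⌊$34,006/2⌋ = $17,003 → take SL $17,003. Book value $23,803.
Year 8 (final): $23,803 − $6,800 = $17,003. Book value $6,800.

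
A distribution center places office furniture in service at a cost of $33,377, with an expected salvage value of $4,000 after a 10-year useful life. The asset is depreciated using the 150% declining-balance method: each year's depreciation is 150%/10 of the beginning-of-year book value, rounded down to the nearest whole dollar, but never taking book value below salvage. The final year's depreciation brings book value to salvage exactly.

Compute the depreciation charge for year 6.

Depreciable base = $33,377 − $4,000 = $29,377.
Year 1: ⌊$33,377 × 150%/10⌋ = $5,006. Book value $28,371.
Year 2: ⌊$28,371 × 150%/10⌋ = $4,255. Book value $24,116.
Year 3: ⌊$24,116 × 150%/10⌋ = $3,617. Book value $20,499.
Year 4: ⌊$20,499 × 150%/10⌋ = $3,074. Book value $17,425.
Year 5: ⌊$17,425 × 150%/10⌋ = $2,613. Book value $14,812.
Year 6: ⌊$14,812 × 150%/10⌋ = $2,221. Book value $12,591.

$2,221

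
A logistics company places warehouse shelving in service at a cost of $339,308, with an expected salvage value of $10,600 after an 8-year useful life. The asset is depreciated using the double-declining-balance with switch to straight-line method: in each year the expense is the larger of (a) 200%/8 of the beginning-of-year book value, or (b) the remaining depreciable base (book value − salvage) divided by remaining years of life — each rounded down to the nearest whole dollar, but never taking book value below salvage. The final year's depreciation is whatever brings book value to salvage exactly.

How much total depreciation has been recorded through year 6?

Depreciable base = $339,308 − $10,600 = $328,708.
Year 1: DB = ⌊$339,308 × 200%/8⌋ = $84,827; SL = ⌊$328,708/8⌋ = $41,088 → take DB $84,827. Book value $254,481.
Year 2: DB = ⌊$254,481 × 200%/8⌋ = $63,620; SL = ⌊$243,881/7⌋ = $34,840 → take DB $63,620. Book value $190,861.
Year 3: DB = ⌊$190,861 × 200%/8⌋ = $47,715; SL = ⌊$180,261/6⌋ = $30,043 → take DB $47,715. Book value $143,146.
Year 4: DB = ⌊$143,146 × 200%/8⌋ = $35,786; SL = ⌊$132,546/5⌋ = $26,509 → take DB $35,786. Book value $107,360.
Year 5: DB = ⌊$107,360 × 200%/8⌋ = $26,840; SL = ⌊$96,760/4⌋ = $24,190 → take DB $26,840. Book value $80,520.
Year 6: DB = ⌊$80,520 × 200%/8⌋ = $20,130; SL = ⌊$69,920/3⌋ = $23,306 → take SL $23,306. Book value $57,214.
Accumulated through year 6 = $339,308 − $57,214 = $282,094.

$282,094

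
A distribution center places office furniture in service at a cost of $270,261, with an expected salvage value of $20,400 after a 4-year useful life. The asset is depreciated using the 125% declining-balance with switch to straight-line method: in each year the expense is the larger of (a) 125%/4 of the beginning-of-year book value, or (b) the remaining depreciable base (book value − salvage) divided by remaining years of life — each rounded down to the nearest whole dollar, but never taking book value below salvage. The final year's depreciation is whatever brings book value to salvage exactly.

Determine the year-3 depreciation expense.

$53,670

Depreciable base = $270,261 − $20,400 = $249,861.
Year 1: DB = ⌊$270,261 × 125%/4⌋ = $84,456; SL = ⌊$249,861/4⌋ = $62,465 → take DB $84,456. Book value $185,805.
Year 2: DB = ⌊$185,805 × 125%/4⌋ = $58,064; SL = ⌊$165,405/3⌋ = $55,135 → take DB $58,064. Book value $127,741.
Year 3: DB = ⌊$127,741 × 125%/4⌋ = $39,919; SL = ⌊$107,341/2⌋ = $53,670 → take SL $53,670. Book value $74,071.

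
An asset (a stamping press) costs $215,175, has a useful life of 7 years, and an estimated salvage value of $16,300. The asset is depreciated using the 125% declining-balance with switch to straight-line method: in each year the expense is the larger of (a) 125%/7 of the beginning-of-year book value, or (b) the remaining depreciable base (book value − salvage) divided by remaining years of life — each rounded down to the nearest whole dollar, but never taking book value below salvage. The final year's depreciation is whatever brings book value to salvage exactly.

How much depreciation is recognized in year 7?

Depreciable base = $215,175 − $16,300 = $198,875.
Year 1: DB = ⌊$215,175 × 125%/7⌋ = $38,424; SL = ⌊$198,875/7⌋ = $28,410 → take DB $38,424. Book value $176,751.
Year 2: DB = ⌊$176,751 × 125%/7⌋ = $31,562; SL = ⌊$160,451/6⌋ = $26,741 → take DB $31,562. Book value $145,189.
Year 3: DB = ⌊$145,189 × 125%/7⌋ = $25,926; SL = ⌊$128,889/5⌋ = $25,777 → take DB $25,926. Book value $119,263.
Year 4: DB = ⌊$119,263 × 125%/7⌋ = $21,296; SL = ⌊$102,963/4⌋ = $25,740 → take SL $25,740. Book value $93,523.
Year 5: DB = ⌊$93,523 × 125%/7⌋ = $16,700; SL = ⌊$77,223/3⌋ = $25,741 → take SL $25,741. Book value $67,782.
Year 6: DB = ⌊$67,782 × 125%/7⌋ = $12,103; SL = ⌊$51,482/2⌋ = $25,741 → take SL $25,741. Book value $42,041.
Year 7 (final): $42,041 − $16,300 = $25,741. Book value $16,300.

$25,741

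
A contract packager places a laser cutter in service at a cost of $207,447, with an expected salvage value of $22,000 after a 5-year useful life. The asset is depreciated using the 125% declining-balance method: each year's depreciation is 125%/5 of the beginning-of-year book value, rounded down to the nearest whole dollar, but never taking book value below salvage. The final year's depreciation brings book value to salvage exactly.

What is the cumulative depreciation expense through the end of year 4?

Depreciable base = $207,447 − $22,000 = $185,447.
Year 1: ⌊$207,447 × 125%/5⌋ = $51,861. Book value $155,586.
Year 2: ⌊$155,586 × 125%/5⌋ = $38,896. Book value $116,690.
Year 3: ⌊$116,690 × 125%/5⌋ = $29,172. Book value $87,518.
Year 4: ⌊$87,518 × 125%/5⌋ = $21,879. Book value $65,639.
Accumulated through year 4 = $207,447 − $65,639 = $141,808.

$141,808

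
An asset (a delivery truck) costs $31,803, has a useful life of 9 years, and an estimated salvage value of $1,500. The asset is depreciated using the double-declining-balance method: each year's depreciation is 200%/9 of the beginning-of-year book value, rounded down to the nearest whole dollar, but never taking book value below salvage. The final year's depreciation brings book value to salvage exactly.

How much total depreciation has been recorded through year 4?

Depreciable base = $31,803 − $1,500 = $30,303.
Year 1: ⌊$31,803 × 200%/9⌋ = $7,067. Book value $24,736.
Year 2: ⌊$24,736 × 200%/9⌋ = $5,496. Book value $19,240.
Year 3: ⌊$19,240 × 200%/9⌋ = $4,275. Book value $14,965.
Year 4: ⌊$14,965 × 200%/9⌋ = $3,325. Book value $11,640.
Accumulated through year 4 = $31,803 − $11,640 = $20,163.

$20,163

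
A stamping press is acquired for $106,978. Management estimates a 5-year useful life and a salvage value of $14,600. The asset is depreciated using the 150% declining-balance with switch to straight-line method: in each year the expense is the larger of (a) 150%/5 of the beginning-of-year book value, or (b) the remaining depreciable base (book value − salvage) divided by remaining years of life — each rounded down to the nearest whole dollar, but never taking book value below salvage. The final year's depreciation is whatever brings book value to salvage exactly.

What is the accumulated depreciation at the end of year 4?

Depreciable base = $106,978 − $14,600 = $92,378.
Year 1: DB = ⌊$106,978 × 150%/5⌋ = $32,093; SL = ⌊$92,378/5⌋ = $18,475 → take DB $32,093. Book value $74,885.
Year 2: DB = ⌊$74,885 × 150%/5⌋ = $22,465; SL = ⌊$60,285/4⌋ = $15,071 → take DB $22,465. Book value $52,420.
Year 3: DB = ⌊$52,420 × 150%/5⌋ = $15,726; SL = ⌊$37,820/3⌋ = $12,606 → take DB $15,726. Book value $36,694.
Year 4: DB = ⌊$36,694 × 150%/5⌋ = $11,008; SL = ⌊$22,094/2⌋ = $11,047 → take SL $11,047. Book value $25,647.
Accumulated through year 4 = $106,978 − $25,647 = $81,331.

$81,331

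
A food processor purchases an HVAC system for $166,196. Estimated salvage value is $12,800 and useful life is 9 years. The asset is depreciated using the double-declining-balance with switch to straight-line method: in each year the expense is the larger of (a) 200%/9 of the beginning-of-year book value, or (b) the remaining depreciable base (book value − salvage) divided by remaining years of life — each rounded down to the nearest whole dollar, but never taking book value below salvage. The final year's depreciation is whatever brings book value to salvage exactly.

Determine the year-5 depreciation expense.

Depreciable base = $166,196 − $12,800 = $153,396.
Year 1: DB = ⌊$166,196 × 200%/9⌋ = $36,932; SL = ⌊$153,396/9⌋ = $17,044 → take DB $36,932. Book value $129,264.
Year 2: DB = ⌊$129,264 × 200%/9⌋ = $28,725; SL = ⌊$116,464/8⌋ = $14,558 → take DB $28,725. Book value $100,539.
Year 3: DB = ⌊$100,539 × 200%/9⌋ = $22,342; SL = ⌊$87,739/7⌋ = $12,534 → take DB $22,342. Book value $78,197.
Year 4: DB = ⌊$78,197 × 200%/9⌋ = $17,377; SL = ⌊$65,397/6⌋ = $10,899 → take DB $17,377. Book value $60,820.
Year 5: DB = ⌊$60,820 × 200%/9⌋ = $13,515; SL = ⌊$48,020/5⌋ = $9,604 → take DB $13,515. Book value $47,305.

$13,515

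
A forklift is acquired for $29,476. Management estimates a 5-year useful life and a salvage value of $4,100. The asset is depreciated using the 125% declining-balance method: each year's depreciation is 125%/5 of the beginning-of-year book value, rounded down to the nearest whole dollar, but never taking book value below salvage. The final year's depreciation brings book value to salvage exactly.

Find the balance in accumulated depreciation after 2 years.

Depreciable base = $29,476 − $4,100 = $25,376.
Year 1: ⌊$29,476 × 125%/5⌋ = $7,369. Book value $22,107.
Year 2: ⌊$22,107 × 125%/5⌋ = $5,526. Book value $16,581.
Accumulated through year 2 = $29,476 − $16,581 = $12,895.

$12,895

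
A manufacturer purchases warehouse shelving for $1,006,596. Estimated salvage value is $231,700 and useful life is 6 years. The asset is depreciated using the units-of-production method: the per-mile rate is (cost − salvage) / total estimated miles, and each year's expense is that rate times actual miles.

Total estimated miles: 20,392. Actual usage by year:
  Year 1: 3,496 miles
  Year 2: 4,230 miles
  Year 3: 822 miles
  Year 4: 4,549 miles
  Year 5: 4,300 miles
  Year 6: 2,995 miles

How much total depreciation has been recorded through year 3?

Depreciable base = $1,006,596 − $231,700 = $774,896.
Rate = $774,896 / 20,392 miles = $38 per mile.
Year 1: 3,496 × $38 = $132,848. Book value $873,748.
Year 2: 4,230 × $38 = $160,740. Book value $713,008.
Year 3: 822 × $38 = $31,236. Book value $681,772.
Accumulated through year 3 = $1,006,596 − $681,772 = $324,824.

$324,824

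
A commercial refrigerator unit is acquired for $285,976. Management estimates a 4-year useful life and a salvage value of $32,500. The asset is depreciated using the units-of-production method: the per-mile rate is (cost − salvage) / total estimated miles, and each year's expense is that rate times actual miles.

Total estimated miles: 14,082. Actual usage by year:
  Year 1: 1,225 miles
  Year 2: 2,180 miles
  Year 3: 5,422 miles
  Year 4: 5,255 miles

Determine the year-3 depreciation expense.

Depreciable base = $285,976 − $32,500 = $253,476.
Rate = $253,476 / 14,082 miles = $18 per mile.
Year 1: 1,225 × $18 = $22,050. Book value $263,926.
Year 2: 2,180 × $18 = $39,240. Book value $224,686.
Year 3: 5,422 × $18 = $97,596. Book value $127,090.

$97,596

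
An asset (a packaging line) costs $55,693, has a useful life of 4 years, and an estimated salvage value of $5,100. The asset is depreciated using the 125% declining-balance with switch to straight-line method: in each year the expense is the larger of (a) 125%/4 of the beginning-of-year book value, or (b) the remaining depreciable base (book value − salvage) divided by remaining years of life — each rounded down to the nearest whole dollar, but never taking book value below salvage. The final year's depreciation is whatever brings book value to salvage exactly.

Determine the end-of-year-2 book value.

$26,324

Depreciable base = $55,693 − $5,100 = $50,593.
Year 1: DB = ⌊$55,693 × 125%/4⌋ = $17,404; SL = ⌊$50,593/4⌋ = $12,648 → take DB $17,404. Book value $38,289.
Year 2: DB = ⌊$38,289 × 125%/4⌋ = $11,965; SL = ⌊$33,189/3⌋ = $11,063 → take DB $11,965. Book value $26,324.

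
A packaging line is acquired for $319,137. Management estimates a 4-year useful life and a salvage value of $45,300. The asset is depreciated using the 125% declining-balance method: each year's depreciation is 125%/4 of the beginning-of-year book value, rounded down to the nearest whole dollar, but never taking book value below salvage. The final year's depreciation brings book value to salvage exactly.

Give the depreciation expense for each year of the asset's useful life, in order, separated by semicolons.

Depreciable base = $319,137 − $45,300 = $273,837.
Year 1: ⌊$319,137 × 125%/4⌋ = $99,730. Book value $219,407.
Year 2: ⌊$219,407 × 125%/4⌋ = $68,564. Book value $150,843.
Year 3: ⌊$150,843 × 125%/4⌋ = $47,138. Book value $103,705.
Year 4 (final): $103,705 − $45,300 = $58,405. Book value $45,300.

$99,730; $68,564; $47,138; $58,405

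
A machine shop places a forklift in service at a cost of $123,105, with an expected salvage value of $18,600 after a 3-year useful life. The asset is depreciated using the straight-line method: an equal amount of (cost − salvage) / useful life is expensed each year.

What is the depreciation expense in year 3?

$34,835

Depreciable base = $123,105 − $18,600 = $104,505.
Annual expense = $104,505 / 3 = $34,835.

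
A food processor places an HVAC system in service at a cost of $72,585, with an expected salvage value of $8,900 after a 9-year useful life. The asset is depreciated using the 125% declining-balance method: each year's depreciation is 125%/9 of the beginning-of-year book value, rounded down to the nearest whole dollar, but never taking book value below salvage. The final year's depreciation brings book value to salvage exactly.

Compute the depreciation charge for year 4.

Depreciable base = $72,585 − $8,900 = $63,685.
Year 1: ⌊$72,585 × 125%/9⌋ = $10,081. Book value $62,504.
Year 2: ⌊$62,504 × 125%/9⌋ = $8,681. Book value $53,823.
Year 3: ⌊$53,823 × 125%/9⌋ = $7,475. Book value $46,348.
Year 4: ⌊$46,348 × 125%/9⌋ = $6,437. Book value $39,911.

$6,437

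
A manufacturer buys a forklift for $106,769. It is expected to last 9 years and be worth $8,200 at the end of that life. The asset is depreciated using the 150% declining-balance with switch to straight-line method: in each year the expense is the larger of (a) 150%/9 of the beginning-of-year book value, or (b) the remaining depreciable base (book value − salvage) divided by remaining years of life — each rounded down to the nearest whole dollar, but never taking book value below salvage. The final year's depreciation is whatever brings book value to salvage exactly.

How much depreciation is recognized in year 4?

Depreciable base = $106,769 − $8,200 = $98,569.
Year 1: DB = ⌊$106,769 × 150%/9⌋ = $17,794; SL = ⌊$98,569/9⌋ = $10,952 → take DB $17,794. Book value $88,975.
Year 2: DB = ⌊$88,975 × 150%/9⌋ = $14,829; SL = ⌊$80,775/8⌋ = $10,096 → take DB $14,829. Book value $74,146.
Year 3: DB = ⌊$74,146 × 150%/9⌋ = $12,357; SL = ⌊$65,946/7⌋ = $9,420 → take DB $12,357. Book value $61,789.
Year 4: DB = ⌊$61,789 × 150%/9⌋ = $10,298; SL = ⌊$53,589/6⌋ = $8,931 → take DB $10,298. Book value $51,491.

$10,298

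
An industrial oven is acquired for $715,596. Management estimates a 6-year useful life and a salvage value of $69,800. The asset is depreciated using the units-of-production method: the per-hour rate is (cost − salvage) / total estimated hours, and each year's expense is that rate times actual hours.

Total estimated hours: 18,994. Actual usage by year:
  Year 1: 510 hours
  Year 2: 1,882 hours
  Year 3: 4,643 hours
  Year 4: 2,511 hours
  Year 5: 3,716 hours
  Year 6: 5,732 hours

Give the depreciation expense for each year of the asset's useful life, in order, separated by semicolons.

Depreciable base = $715,596 − $69,800 = $645,796.
Rate = $645,796 / 18,994 hours = $34 per hour.
Year 1: 510 × $34 = $17,340. Book value $698,256.
Year 2: 1,882 × $34 = $63,988. Book value $634,268.
Year 3: 4,643 × $34 = $157,862. Book value $476,406.
Year 4: 2,511 × $34 = $85,374. Book value $391,032.
Year 5: 3,716 × $34 = $126,344. Book value $264,688.
Year 6: 5,732 × $34 = $194,888. Book value $69,800.

$17,340; $63,988; $157,862; $85,374; $126,344; $194,888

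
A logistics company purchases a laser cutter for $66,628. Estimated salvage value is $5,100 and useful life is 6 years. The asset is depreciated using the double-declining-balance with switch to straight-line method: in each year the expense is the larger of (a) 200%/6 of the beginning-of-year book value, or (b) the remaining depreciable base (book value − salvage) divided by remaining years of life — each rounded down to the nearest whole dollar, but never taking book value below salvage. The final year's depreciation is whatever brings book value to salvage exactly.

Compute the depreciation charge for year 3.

$9,871

Depreciable base = $66,628 − $5,100 = $61,528.
Year 1: DB = ⌊$66,628 × 200%/6⌋ = $22,209; SL = ⌊$61,528/6⌋ = $10,254 → take DB $22,209. Book value $44,419.
Year 2: DB = ⌊$44,419 × 200%/6⌋ = $14,806; SL = ⌊$39,319/5⌋ = $7,863 → take DB $14,806. Book value $29,613.
Year 3: DB = ⌊$29,613 × 200%/6⌋ = $9,871; SL = ⌊$24,513/4⌋ = $6,128 → take DB $9,871. Book value $19,742.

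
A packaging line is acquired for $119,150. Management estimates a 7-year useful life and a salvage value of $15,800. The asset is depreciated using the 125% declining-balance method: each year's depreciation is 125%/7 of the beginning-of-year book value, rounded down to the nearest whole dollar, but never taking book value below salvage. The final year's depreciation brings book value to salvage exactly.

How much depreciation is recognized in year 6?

$7,957

Depreciable base = $119,150 − $15,800 = $103,350.
Year 1: ⌊$119,150 × 125%/7⌋ = $21,276. Book value $97,874.
Year 2: ⌊$97,874 × 125%/7⌋ = $17,477. Book value $80,397.
Year 3: ⌊$80,397 × 125%/7⌋ = $14,356. Book value $66,041.
Year 4: ⌊$66,041 × 125%/7⌋ = $11,793. Book value $54,248.
Year 5: ⌊$54,248 × 125%/7⌋ = $9,687. Book value $44,561.
Year 6: ⌊$44,561 × 125%/7⌋ = $7,957. Book value $36,604.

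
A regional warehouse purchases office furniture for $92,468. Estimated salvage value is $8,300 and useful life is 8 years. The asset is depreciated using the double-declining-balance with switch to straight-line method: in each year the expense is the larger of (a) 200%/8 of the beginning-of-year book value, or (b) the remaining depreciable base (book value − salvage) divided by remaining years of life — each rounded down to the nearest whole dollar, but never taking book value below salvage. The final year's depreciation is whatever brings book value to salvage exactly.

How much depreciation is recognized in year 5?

$7,314

Depreciable base = $92,468 − $8,300 = $84,168.
Year 1: DB = ⌊$92,468 × 200%/8⌋ = $23,117; SL = ⌊$84,168/8⌋ = $10,521 → take DB $23,117. Book value $69,351.
Year 2: DB = ⌊$69,351 × 200%/8⌋ = $17,337; SL = ⌊$61,051/7⌋ = $8,721 → take DB $17,337. Book value $52,014.
Year 3: DB = ⌊$52,014 × 200%/8⌋ = $13,003; SL = ⌊$43,714/6⌋ = $7,285 → take DB $13,003. Book value $39,011.
Year 4: DB = ⌊$39,011 × 200%/8⌋ = $9,752; SL = ⌊$30,711/5⌋ = $6,142 → take DB $9,752. Book value $29,259.
Year 5: DB = ⌊$29,259 × 200%/8⌋ = $7,314; SL = ⌊$20,959/4⌋ = $5,239 → take DB $7,314. Book value $21,945.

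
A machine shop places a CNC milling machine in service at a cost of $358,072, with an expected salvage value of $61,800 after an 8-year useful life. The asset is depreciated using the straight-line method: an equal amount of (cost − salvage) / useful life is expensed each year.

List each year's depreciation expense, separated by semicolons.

$37,034; $37,034; $37,034; $37,034; $37,034; $37,034; $37,034; $37,034

Depreciable base = $358,072 − $61,800 = $296,272.
Annual expense = $296,272 / 8 = $37,034.
End of year 1: book value $321,038.
End of year 2: book value $284,004.
End of year 3: book value $246,970.
End of year 4: book value $209,936.
End of year 5: book value $172,902.
End of year 6: book value $135,868.
End of year 7: book value $98,834.
End of year 8: book value $61,800.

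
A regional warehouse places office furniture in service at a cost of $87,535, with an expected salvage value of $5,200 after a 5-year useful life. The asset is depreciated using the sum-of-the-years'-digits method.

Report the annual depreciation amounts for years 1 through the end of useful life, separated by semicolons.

$27,445; $21,956; $16,467; $10,978; $5,489

Depreciable base = $87,535 − $5,200 = $82,335.
Sum of the years' digits = 5+4+3+2+1 = 15.
Year 1: $82,335 × 5/15 = $27,445. Book value $60,090.
Year 2: $82,335 × 4/15 = $21,956. Book value $38,134.
Year 3: $82,335 × 3/15 = $16,467. Book value $21,667.
Year 4: $82,335 × 2/15 = $10,978. Book value $10,689.
Year 5: $82,335 × 1/15 = $5,489. Book value $5,200.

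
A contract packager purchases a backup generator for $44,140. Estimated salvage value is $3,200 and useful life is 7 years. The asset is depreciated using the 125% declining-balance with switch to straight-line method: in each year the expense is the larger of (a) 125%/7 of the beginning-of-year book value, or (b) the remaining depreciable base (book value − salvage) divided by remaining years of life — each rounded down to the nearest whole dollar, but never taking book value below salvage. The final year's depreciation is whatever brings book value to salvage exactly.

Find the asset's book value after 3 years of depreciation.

Depreciable base = $44,140 − $3,200 = $40,940.
Year 1: DB = ⌊$44,140 × 125%/7⌋ = $7,882; SL = ⌊$40,940/7⌋ = $5,848 → take DB $7,882. Book value $36,258.
Year 2: DB = ⌊$36,258 × 125%/7⌋ = $6,474; SL = ⌊$33,058/6⌋ = $5,509 → take DB $6,474. Book value $29,784.
Year 3: DB = ⌊$29,784 × 125%/7⌋ = $5,318; SL = ⌊$26,584/5⌋ = $5,316 → take DB $5,318. Book value $24,466.

$24,466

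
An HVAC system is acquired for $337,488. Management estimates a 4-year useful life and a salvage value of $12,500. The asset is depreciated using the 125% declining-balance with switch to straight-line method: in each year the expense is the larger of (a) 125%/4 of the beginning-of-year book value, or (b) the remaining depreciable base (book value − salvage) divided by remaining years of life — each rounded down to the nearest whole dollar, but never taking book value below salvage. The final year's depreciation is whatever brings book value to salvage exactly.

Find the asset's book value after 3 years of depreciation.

$85,675

Depreciable base = $337,488 − $12,500 = $324,988.
Year 1: DB = ⌊$337,488 × 125%/4⌋ = $105,465; SL = ⌊$324,988/4⌋ = $81,247 → take DB $105,465. Book value $232,023.
Year 2: DB = ⌊$232,023 × 125%/4⌋ = $72,507; SL = ⌊$219,523/3⌋ = $73,174 → take SL $73,174. Book value $158,849.
Year 3: DB = ⌊$158,849 × 125%/4⌋ = $49,640; SL = ⌊$146,349/2⌋ = $73,174 → take SL $73,174. Book value $85,675.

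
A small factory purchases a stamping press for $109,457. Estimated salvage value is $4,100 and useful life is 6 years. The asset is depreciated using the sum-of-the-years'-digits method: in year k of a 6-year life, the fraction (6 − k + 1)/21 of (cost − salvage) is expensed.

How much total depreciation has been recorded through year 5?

$100,340

Depreciable base = $109,457 − $4,100 = $105,357.
Sum of the years' digits = 6+5+4+3+2+1 = 21.
Year 1: $105,357 × 6/21 = $30,102. Book value $79,355.
Year 2: $105,357 × 5/21 = $25,085. Book value $54,270.
Year 3: $105,357 × 4/21 = $20,068. Book value $34,202.
Year 4: $105,357 × 3/21 = $15,051. Book value $19,151.
Year 5: $105,357 × 2/21 = $10,034. Book value $9,117.
Accumulated through year 5 = $109,457 − $9,117 = $100,340.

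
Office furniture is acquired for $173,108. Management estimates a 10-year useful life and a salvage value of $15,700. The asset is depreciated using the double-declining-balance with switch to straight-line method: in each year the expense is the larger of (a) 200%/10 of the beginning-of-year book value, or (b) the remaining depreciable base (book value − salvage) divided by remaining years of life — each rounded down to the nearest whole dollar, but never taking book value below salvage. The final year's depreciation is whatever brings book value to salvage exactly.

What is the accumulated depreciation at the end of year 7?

$136,804

Depreciable base = $173,108 − $15,700 = $157,408.
Year 1: DB = ⌊$173,108 × 200%/10⌋ = $34,621; SL = ⌊$157,408/10⌋ = $15,740 → take DB $34,621. Book value $138,487.
Year 2: DB = ⌊$138,487 × 200%/10⌋ = $27,697; SL = ⌊$122,787/9⌋ = $13,643 → take DB $27,697. Book value $110,790.
Year 3: DB = ⌊$110,790 × 200%/10⌋ = $22,158; SL = ⌊$95,090/8⌋ = $11,886 → take DB $22,158. Book value $88,632.
Year 4: DB = ⌊$88,632 × 200%/10⌋ = $17,726; SL = ⌊$72,932/7⌋ = $10,418 → take DB $17,726. Book value $70,906.
Year 5: DB = ⌊$70,906 × 200%/10⌋ = $14,181; SL = ⌊$55,206/6⌋ = $9,201 → take DB $14,181. Book value $56,725.
Year 6: DB = ⌊$56,725 × 200%/10⌋ = $11,345; SL = ⌊$41,025/5⌋ = $8,205 → take DB $11,345. Book value $45,380.
Year 7: DB = ⌊$45,380 × 200%/10⌋ = $9,076; SL = ⌊$29,680/4⌋ = $7,420 → take DB $9,076. Book value $36,304.
Accumulated through year 7 = $173,108 − $36,304 = $136,804.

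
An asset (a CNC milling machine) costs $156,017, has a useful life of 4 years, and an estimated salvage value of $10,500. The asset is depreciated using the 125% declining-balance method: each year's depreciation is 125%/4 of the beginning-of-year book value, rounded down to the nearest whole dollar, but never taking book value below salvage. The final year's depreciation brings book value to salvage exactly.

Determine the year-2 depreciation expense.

$33,519

Depreciable base = $156,017 − $10,500 = $145,517.
Year 1: ⌊$156,017 × 125%/4⌋ = $48,755. Book value $107,262.
Year 2: ⌊$107,262 × 125%/4⌋ = $33,519. Book value $73,743.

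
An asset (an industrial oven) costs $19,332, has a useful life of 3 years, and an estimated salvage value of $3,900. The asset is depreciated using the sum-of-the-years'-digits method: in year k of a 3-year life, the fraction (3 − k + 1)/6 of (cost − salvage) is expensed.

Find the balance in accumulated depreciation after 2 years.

$12,860

Depreciable base = $19,332 − $3,900 = $15,432.
Sum of the years' digits = 3+2+1 = 6.
Year 1: $15,432 × 3/6 = $7,716. Book value $11,616.
Year 2: $15,432 × 2/6 = $5,144. Book value $6,472.
Accumulated through year 2 = $19,332 − $6,472 = $12,860.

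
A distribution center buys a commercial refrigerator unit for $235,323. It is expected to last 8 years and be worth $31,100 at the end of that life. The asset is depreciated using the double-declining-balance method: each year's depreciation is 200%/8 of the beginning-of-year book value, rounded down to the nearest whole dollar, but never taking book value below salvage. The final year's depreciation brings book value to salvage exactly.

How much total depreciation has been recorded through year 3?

$136,045

Depreciable base = $235,323 − $31,100 = $204,223.
Year 1: ⌊$235,323 × 200%/8⌋ = $58,830. Book value $176,493.
Year 2: ⌊$176,493 × 200%/8⌋ = $44,123. Book value $132,370.
Year 3: ⌊$132,370 × 200%/8⌋ = $33,092. Book value $99,278.
Accumulated through year 3 = $235,323 − $99,278 = $136,045.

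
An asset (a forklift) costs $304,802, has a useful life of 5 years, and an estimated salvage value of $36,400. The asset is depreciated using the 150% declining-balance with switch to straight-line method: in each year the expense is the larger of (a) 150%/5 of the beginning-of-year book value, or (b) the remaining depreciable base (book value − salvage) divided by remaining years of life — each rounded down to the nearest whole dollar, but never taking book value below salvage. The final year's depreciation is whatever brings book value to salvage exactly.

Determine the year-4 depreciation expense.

$34,074

Depreciable base = $304,802 − $36,400 = $268,402.
Year 1: DB = ⌊$304,802 × 150%/5⌋ = $91,440; SL = ⌊$268,402/5⌋ = $53,680 → take DB $91,440. Book value $213,362.
Year 2: DB = ⌊$213,362 × 150%/5⌋ = $64,008; SL = ⌊$176,962/4⌋ = $44,240 → take DB $64,008. Book value $149,354.
Year 3: DB = ⌊$149,354 × 150%/5⌋ = $44,806; SL = ⌊$112,954/3⌋ = $37,651 → take DB $44,806. Book value $104,548.
Year 4: DB = ⌊$104,548 × 150%/5⌋ = $31,364; SL = ⌊$68,148/2⌋ = $34,074 → take SL $34,074. Book value $70,474.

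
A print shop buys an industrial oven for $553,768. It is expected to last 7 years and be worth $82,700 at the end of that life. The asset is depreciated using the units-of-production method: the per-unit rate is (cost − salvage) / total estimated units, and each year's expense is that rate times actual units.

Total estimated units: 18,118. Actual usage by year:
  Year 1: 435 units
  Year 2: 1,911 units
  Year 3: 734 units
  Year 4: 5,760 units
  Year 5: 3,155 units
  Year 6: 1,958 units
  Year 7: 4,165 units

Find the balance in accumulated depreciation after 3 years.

Depreciable base = $553,768 − $82,700 = $471,068.
Rate = $471,068 / 18,118 units = $26 per unit.
Year 1: 435 × $26 = $11,310. Book value $542,458.
Year 2: 1,911 × $26 = $49,686. Book value $492,772.
Year 3: 734 × $26 = $19,084. Book value $473,688.
Accumulated through year 3 = $553,768 − $473,688 = $80,080.

$80,080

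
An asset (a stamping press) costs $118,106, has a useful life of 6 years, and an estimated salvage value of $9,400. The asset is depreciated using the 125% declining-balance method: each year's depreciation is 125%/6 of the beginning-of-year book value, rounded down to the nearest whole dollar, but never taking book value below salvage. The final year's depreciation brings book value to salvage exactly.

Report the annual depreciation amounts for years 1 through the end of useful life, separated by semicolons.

Depreciable base = $118,106 − $9,400 = $108,706.
Year 1: ⌊$118,106 × 125%/6⌋ = $24,605. Book value $93,501.
Year 2: ⌊$93,501 × 125%/6⌋ = $19,479. Book value $74,022.
Year 3: ⌊$74,022 × 125%/6⌋ = $15,421. Book value $58,601.
Year 4: ⌊$58,601 × 125%/6⌋ = $12,208. Book value $46,393.
Year 5: ⌊$46,393 × 125%/6⌋ = $9,665. Book value $36,728.
Year 6 (final): $36,728 − $9,400 = $27,328. Book value $9,400.

$24,605; $19,479; $15,421; $12,208; $9,665; $27,328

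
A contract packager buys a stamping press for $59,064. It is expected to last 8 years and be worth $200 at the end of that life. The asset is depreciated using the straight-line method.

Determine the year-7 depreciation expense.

Depreciable base = $59,064 − $200 = $58,864.
Annual expense = $58,864 / 8 = $7,358.

$7,358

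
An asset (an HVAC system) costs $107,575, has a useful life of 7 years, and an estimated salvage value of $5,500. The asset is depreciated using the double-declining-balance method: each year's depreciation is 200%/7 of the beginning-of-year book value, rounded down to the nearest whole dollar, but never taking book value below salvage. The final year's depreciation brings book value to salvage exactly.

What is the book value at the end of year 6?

$14,288

Depreciable base = $107,575 − $5,500 = $102,075.
Year 1: ⌊$107,575 × 200%/7⌋ = $30,735. Book value $76,840.
Year 2: ⌊$76,840 × 200%/7⌋ = $21,954. Book value $54,886.
Year 3: ⌊$54,886 × 200%/7⌋ = $15,681. Book value $39,205.
Year 4: ⌊$39,205 × 200%/7⌋ = $11,201. Book value $28,004.
Year 5: ⌊$28,004 × 200%/7⌋ = $8,001. Book value $20,003.
Year 6: ⌊$20,003 × 200%/7⌋ = $5,715. Book value $14,288.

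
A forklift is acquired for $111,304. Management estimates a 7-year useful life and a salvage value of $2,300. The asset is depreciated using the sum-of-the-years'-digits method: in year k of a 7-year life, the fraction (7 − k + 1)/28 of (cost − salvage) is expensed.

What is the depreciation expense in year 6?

Depreciable base = $111,304 − $2,300 = $109,004.
Sum of the years' digits = 7+6+5+4+3+2+1 = 28.
Year 1: $109,004 × 7/28 = $27,251. Book value $84,053.
Year 2: $109,004 × 6/28 = $23,358. Book value $60,695.
Year 3: $109,004 × 5/28 = $19,465. Book value $41,230.
Year 4: $109,004 × 4/28 = $15,572. Book value $25,658.
Year 5: $109,004 × 3/28 = $11,679. Book value $13,979.
Year 6: $109,004 × 2/28 = $7,786. Book value $6,193.

$7,786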